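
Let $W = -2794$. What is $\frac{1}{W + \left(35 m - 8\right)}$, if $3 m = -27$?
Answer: $- \frac{1}{3117} \approx -0.00032082$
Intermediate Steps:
$m = -9$ ($m = \frac{1}{3} \left(-27\right) = -9$)
$\frac{1}{W + \left(35 m - 8\right)} = \frac{1}{-2794 + \left(35 \left(-9\right) - 8\right)} = \frac{1}{-2794 - 323} = \frac{1}{-3117} = - \frac{1}{3117}$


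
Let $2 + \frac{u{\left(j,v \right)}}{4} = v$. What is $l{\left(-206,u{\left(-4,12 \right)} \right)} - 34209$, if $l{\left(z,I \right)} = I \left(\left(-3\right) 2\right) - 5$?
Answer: $-34454$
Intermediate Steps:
$u{\left(j,v \right)} = -8 + 4 v$
$l{\left(z,I \right)} = -5 - 6 I$ ($l{\left(z,I \right)} = I \left(-6\right) - 5 = - 6 I - 5 = -5 - 6 I$)
$l{\left(-206,u{\left(-4,12 \right)} \right)} - 34209 = \left(-5 - 6 \left(-8 + 4 \cdot 12\right)\right) - 34209 = \left(-5 - 6 \left(-8 + 48\right)\right) - 34209 = \left(-5 - 240\right) - 34209 = -245 - 34209 = -34454$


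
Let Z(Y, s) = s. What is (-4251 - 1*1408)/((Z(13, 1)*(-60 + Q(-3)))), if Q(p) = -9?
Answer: 5659/69 ≈ 82.015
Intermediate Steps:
(-4251 - 1*1408)/((Z(13, 1)*(-60 + Q(-3)))) = (-4251 - 1*1408)/((1*(-60 - 9))) = (-4251 - 1408)/((1*(-69))) = -5659/(-69) = -5659*(-1/69) = 5659/69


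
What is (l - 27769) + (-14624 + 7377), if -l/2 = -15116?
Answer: -4784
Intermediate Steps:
l = 30232 (l = -2*(-15116) = 30232)
(l - 27769) + (-14624 + 7377) = (30232 - 27769) + (-14624 + 7377) = 2463 - 7247 = -4784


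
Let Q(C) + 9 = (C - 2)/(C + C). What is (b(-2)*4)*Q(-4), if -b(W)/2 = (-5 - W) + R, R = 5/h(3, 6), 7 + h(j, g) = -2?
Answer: -704/3 ≈ -234.67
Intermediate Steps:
h(j, g) = -9 (h(j, g) = -7 - 2 = -9)
R = -5/9 (R = 5/(-9) = 5*(-⅑) = -5/9 ≈ -0.55556)
b(W) = 100/9 + 2*W (b(W) = -2*((-5 - W) - 5/9) = -2*(-50/9 - W) = 100/9 + 2*W)
Q(C) = -9 + (-2 + C)/(2*C) (Q(C) = -9 + (C - 2)/(C + C) = -9 + (-2 + C)/((2*C)) = -9 + (-2 + C)*(1/(2*C)) = -9 + (-2 + C)/(2*C))
(b(-2)*4)*Q(-4) = ((100/9 + 2*(-2))*4)*(-17/2 - 1/(-4)) = ((100/9 - 4)*4)*(-17/2 - 1*(-¼)) = ((64/9)*4)*(-17/2 + ¼) = (256/9)*(-33/4) = -704/3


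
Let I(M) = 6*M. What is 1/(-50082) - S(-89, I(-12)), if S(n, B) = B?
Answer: 3605903/50082 ≈ 72.000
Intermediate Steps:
1/(-50082) - S(-89, I(-12)) = 1/(-50082) - 6*(-12) = -1/50082 - 1*(-72) = -1/50082 + 72 = 3605903/50082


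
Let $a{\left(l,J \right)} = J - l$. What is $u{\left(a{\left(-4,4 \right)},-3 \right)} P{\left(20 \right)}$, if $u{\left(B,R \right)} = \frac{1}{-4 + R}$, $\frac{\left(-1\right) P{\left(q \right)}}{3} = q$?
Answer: $\frac{60}{7} \approx 8.5714$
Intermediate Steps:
$P{\left(q \right)} = - 3 q$
$u{\left(a{\left(-4,4 \right)},-3 \right)} P{\left(20 \right)} = \frac{\left(-3\right) 20}{-4 - 3} = \frac{1}{-7} \left(-60\right) = \left(- \frac{1}{7}\right) \left(-60\right) = \frac{60}{7}$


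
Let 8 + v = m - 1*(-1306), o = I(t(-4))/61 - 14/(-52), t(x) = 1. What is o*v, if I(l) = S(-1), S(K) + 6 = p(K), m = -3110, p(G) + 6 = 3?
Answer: -174858/793 ≈ -220.50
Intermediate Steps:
p(G) = -3 (p(G) = -6 + 3 = -3)
S(K) = -9 (S(K) = -6 - 3 = -9)
I(l) = -9
o = 193/1586 (o = -9/61 - 14/(-52) = -9*1/61 - 14*(-1/52) = -9/61 + 7/26 = 193/1586 ≈ 0.12169)
v = -1812 (v = -8 + (-3110 - 1*(-1306)) = -8 + (-3110 + 1306) = -8 - 1804 = -1812)
o*v = (193/1586)*(-1812) = -174858/793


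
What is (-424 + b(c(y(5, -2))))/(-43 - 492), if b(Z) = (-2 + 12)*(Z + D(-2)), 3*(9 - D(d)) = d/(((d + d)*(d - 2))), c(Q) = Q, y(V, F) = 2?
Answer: 3763/6420 ≈ 0.58614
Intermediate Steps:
D(d) = 9 - 1/(6*(-2 + d)) (D(d) = 9 - d/(3*((d + d)*(d - 2))) = 9 - d/(3*((2*d)*(-2 + d))) = 9 - d/(3*(2*d*(-2 + d))) = 9 - d*1/(2*d*(-2 + d))/3 = 9 - 1/(6*(-2 + d)))
b(Z) = 1085/12 + 10*Z (b(Z) = (-2 + 12)*(Z + (-109 + 54*(-2))/(6*(-2 - 2))) = 10*(Z + (⅙)*(-109 - 108)/(-4)) = 10*(Z + (⅙)*(-¼)*(-217)) = 10*(Z + 217/24) = 10*(217/24 + Z) = 1085/12 + 10*Z)
(-424 + b(c(y(5, -2))))/(-43 - 492) = (-424 + (1085/12 + 10*2))/(-43 - 492) = (-424 + (1085/12 + 20))/(-535) = (-424 + 1325/12)*(-1/535) = -3763/12*(-1/535) = 3763/6420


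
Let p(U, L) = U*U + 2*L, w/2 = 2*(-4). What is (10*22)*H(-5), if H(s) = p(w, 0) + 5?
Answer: 57420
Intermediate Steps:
w = -16 (w = 2*(2*(-4)) = 2*(-8) = -16)
p(U, L) = U² + 2*L
H(s) = 261 (H(s) = ((-16)² + 2*0) + 5 = (256 + 0) + 5 = 256 + 5 = 261)
(10*22)*H(-5) = (10*22)*261 = 220*261 = 57420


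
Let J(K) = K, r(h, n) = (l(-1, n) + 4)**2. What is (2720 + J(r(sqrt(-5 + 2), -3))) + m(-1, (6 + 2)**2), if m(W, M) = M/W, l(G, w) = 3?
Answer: 2705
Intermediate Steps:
r(h, n) = 49 (r(h, n) = (3 + 4)**2 = 7**2 = 49)
(2720 + J(r(sqrt(-5 + 2), -3))) + m(-1, (6 + 2)**2) = (2720 + 49) + (6 + 2)**2/(-1) = 2769 + 8**2*(-1) = 2769 + 64*(-1) = 2769 - 64 = 2705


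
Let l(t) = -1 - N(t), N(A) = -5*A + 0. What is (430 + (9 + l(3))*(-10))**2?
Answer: 40000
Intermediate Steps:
N(A) = -5*A
l(t) = -1 + 5*t (l(t) = -1 - (-5)*t = -1 + 5*t)
(430 + (9 + l(3))*(-10))**2 = (430 + (9 + (-1 + 5*3))*(-10))**2 = (430 + (9 + (-1 + 15))*(-10))**2 = (430 + (9 + 14)*(-10))**2 = (430 + 23*(-10))**2 = (430 - 230)**2 = 200**2 = 40000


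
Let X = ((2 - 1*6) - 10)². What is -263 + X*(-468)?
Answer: -91991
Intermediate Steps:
X = 196 (X = ((2 - 6) - 10)² = (-4 - 10)² = (-14)² = 196)
-263 + X*(-468) = -263 + 196*(-468) = -263 - 91728 = -91991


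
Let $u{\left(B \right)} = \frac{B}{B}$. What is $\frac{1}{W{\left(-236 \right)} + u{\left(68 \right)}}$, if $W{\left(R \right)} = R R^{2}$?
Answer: $- \frac{1}{13144255} \approx -7.6079 \cdot 10^{-8}$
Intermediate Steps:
$u{\left(B \right)} = 1$
$W{\left(R \right)} = R^{3}$
$\frac{1}{W{\left(-236 \right)} + u{\left(68 \right)}} = \frac{1}{\left(-236\right)^{3} + 1} = \frac{1}{-13144256 + 1} = \frac{1}{-13144255} = - \frac{1}{13144255}$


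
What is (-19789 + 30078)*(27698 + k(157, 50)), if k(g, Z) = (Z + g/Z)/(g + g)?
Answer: 4474287473273/15700 ≈ 2.8499e+8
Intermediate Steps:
k(g, Z) = (Z + g/Z)/(2*g) (k(g, Z) = (Z + g/Z)/((2*g)) = (Z + g/Z)*(1/(2*g)) = (Z + g/Z)/(2*g))
(-19789 + 30078)*(27698 + k(157, 50)) = (-19789 + 30078)*(27698 + (½)*(157 + 50²)/(50*157)) = 10289*(27698 + (½)*(1/50)*(1/157)*(157 + 2500)) = 10289*(27698 + (½)*(1/50)*(1/157)*2657) = 10289*(27698 + 2657/15700) = 10289*(434861257/15700) = 4474287473273/15700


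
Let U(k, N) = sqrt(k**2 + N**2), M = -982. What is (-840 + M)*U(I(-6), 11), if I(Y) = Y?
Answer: -1822*sqrt(157) ≈ -22830.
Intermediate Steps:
U(k, N) = sqrt(N**2 + k**2)
(-840 + M)*U(I(-6), 11) = (-840 - 982)*sqrt(11**2 + (-6)**2) = -1822*sqrt(121 + 36) = -1822*sqrt(157)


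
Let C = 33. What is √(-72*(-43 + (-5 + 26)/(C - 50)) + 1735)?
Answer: √1421863/17 ≈ 70.142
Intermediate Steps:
√(-72*(-43 + (-5 + 26)/(C - 50)) + 1735) = √(-72*(-43 + (-5 + 26)/(33 - 50)) + 1735) = √(-72*(-43 + 21/(-17)) + 1735) = √(-72*(-43 + 21*(-1/17)) + 1735) = √(-72*(-43 - 21/17) + 1735) = √(-72*(-752/17) + 1735) = √(54144/17 + 1735) = √(83639/17) = √1421863/17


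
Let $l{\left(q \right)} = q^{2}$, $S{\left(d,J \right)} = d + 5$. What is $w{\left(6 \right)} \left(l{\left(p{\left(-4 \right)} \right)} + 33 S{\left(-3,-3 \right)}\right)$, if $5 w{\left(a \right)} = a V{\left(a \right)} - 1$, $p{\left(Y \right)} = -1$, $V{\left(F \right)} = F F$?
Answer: $2881$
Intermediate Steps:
$V{\left(F \right)} = F^{2}$
$S{\left(d,J \right)} = 5 + d$
$w{\left(a \right)} = - \frac{1}{5} + \frac{a^{3}}{5}$ ($w{\left(a \right)} = \frac{a a^{2} - 1}{5} = \frac{a^{3} - 1}{5} = \frac{-1 + a^{3}}{5} = - \frac{1}{5} + \frac{a^{3}}{5}$)
$w{\left(6 \right)} \left(l{\left(p{\left(-4 \right)} \right)} + 33 S{\left(-3,-3 \right)}\right) = \left(- \frac{1}{5} + \frac{6^{3}}{5}\right) \left(\left(-1\right)^{2} + 33 \left(5 - 3\right)\right) = \left(- \frac{1}{5} + \frac{1}{5} \cdot 216\right) \left(1 + 33 \cdot 2\right) = \left(- \frac{1}{5} + \frac{216}{5}\right) \left(1 + 66\right) = 43 \cdot 67 = 2881$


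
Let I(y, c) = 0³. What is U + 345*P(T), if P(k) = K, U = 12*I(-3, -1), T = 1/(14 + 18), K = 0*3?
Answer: 0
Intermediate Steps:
K = 0
T = 1/32 ≈ 0.031250
I(y, c) = 0
U = 0 (U = 12*0 = 0)
P(k) = 0
U + 345*P(T) = 0 + 345*0 = 0 + 0 = 0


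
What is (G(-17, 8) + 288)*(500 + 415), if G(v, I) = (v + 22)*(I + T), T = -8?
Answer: 263520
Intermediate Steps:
G(v, I) = (-8 + I)*(22 + v) (G(v, I) = (v + 22)*(I - 8) = (22 + v)*(-8 + I) = (-8 + I)*(22 + v))
(G(-17, 8) + 288)*(500 + 415) = ((-176 - 8*(-17) + 22*8 + 8*(-17)) + 288)*(500 + 415) = ((-176 + 136 + 176 - 136) + 288)*915 = (0 + 288)*915 = 288*915 = 263520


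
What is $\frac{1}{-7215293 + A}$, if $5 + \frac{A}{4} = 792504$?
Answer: $- \frac{1}{4045297} \approx -2.472 \cdot 10^{-7}$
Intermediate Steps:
$A = 3169996$ ($A = -20 + 4 \cdot 792504 = -20 + 3170016 = 3169996$)
$\frac{1}{-7215293 + A} = \frac{1}{-7215293 + 3169996} = \frac{1}{-4045297} = - \frac{1}{4045297}$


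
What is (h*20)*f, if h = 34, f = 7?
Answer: 4760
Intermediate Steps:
(h*20)*f = (34*20)*7 = 680*7 = 4760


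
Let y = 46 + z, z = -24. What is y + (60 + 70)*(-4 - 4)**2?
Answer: 8342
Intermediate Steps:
y = 22 (y = 46 - 24 = 22)
y + (60 + 70)*(-4 - 4)**2 = 22 + (60 + 70)*(-4 - 4)**2 = 22 + 130*(-8)**2 = 22 + 130*64 = 22 + 8320 = 8342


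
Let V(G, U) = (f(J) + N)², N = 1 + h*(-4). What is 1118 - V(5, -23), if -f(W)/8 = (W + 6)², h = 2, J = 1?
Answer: -158083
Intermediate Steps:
f(W) = -8*(6 + W)² (f(W) = -8*(W + 6)² = -8*(6 + W)²)
N = -7 (N = 1 + 2*(-4) = 1 - 8 = -7)
V(G, U) = 159201 (V(G, U) = (-8*(6 + 1)² - 7)² = (-8*7² - 7)² = (-8*49 - 7)² = (-392 - 7)² = (-399)² = 159201)
1118 - V(5, -23) = 1118 - 1*159201 = 1118 - 159201 = -158083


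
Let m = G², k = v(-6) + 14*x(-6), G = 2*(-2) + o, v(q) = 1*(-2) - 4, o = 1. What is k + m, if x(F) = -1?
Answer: -11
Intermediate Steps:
v(q) = -6 (v(q) = -2 - 4 = -6)
G = -3 (G = 2*(-2) + 1 = -4 + 1 = -3)
k = -20 (k = -6 + 14*(-1) = -6 - 14 = -20)
m = 9 (m = (-3)² = 9)
k + m = -20 + 9 = -11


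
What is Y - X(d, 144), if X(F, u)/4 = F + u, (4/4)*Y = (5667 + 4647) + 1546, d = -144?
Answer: 11860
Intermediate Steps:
Y = 11860 (Y = (5667 + 4647) + 1546 = 10314 + 1546 = 11860)
X(F, u) = 4*F + 4*u (X(F, u) = 4*(F + u) = 4*F + 4*u)
Y - X(d, 144) = 11860 - (4*(-144) + 4*144) = 11860 - (-576 + 576) = 11860 - 1*0 = 11860 + 0 = 11860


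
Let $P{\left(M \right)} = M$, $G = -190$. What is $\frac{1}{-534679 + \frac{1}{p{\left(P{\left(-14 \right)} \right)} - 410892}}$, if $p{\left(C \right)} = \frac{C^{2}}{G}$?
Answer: $- \frac{39034838}{20871108147097} \approx -1.8703 \cdot 10^{-6}$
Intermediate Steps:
$p{\left(C \right)} = - \frac{C^{2}}{190}$ ($p{\left(C \right)} = \frac{C^{2}}{-190} = C^{2} \left(- \frac{1}{190}\right) = - \frac{C^{2}}{190}$)
$\frac{1}{-534679 + \frac{1}{p{\left(P{\left(-14 \right)} \right)} - 410892}} = \frac{1}{-534679 + \frac{1}{- \frac{\left(-14\right)^{2}}{190} - 410892}} = \frac{1}{-534679 + \frac{1}{\left(- \frac{1}{190}\right) 196 - 410892}} = \frac{1}{-534679 + \frac{1}{- \frac{98}{95} - 410892}} = \frac{1}{-534679 + \frac{1}{- \frac{39034838}{95}}} = \frac{1}{-534679 - \frac{95}{39034838}} = \frac{1}{- \frac{20871108147097}{39034838}} = - \frac{39034838}{20871108147097}$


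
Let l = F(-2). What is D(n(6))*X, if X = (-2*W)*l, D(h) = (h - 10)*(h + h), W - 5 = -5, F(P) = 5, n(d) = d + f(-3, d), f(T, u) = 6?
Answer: 0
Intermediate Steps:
n(d) = 6 + d (n(d) = d + 6 = 6 + d)
l = 5
W = 0 (W = 5 - 5 = 0)
D(h) = 2*h*(-10 + h) (D(h) = (-10 + h)*(2*h) = 2*h*(-10 + h))
X = 0 (X = -2*0*5 = 0*5 = 0)
D(n(6))*X = (2*(6 + 6)*(-10 + (6 + 6)))*0 = (2*12*(-10 + 12))*0 = (2*12*2)*0 = 48*0 = 0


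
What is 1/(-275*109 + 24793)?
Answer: -1/5182 ≈ -0.00019298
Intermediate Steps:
1/(-275*109 + 24793) = 1/(-29975 + 24793) = 1/(-5182) = -1/5182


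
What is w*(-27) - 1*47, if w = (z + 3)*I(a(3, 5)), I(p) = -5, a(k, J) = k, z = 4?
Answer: 898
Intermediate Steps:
w = -35 (w = (4 + 3)*(-5) = 7*(-5) = -35)
w*(-27) - 1*47 = -35*(-27) - 1*47 = 945 - 47 = 898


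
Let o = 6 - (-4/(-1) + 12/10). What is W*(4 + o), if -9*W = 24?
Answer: -64/5 ≈ -12.800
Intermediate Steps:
W = -8/3 (W = -⅑*24 = -8/3 ≈ -2.6667)
o = ⅘ (o = 6 - (-4*(-1) + 12*(⅒)) = 6 - (4 + 6/5) = 6 - 1*26/5 = 6 - 26/5 = ⅘ ≈ 0.80000)
W*(4 + o) = -8*(4 + ⅘)/3 = -8/3*24/5 = -64/5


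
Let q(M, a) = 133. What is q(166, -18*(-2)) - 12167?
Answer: -12034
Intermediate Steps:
q(166, -18*(-2)) - 12167 = 133 - 12167 = -12034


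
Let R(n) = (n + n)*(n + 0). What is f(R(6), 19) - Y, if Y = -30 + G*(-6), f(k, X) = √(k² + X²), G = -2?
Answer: 18 + √5545 ≈ 92.465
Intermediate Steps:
R(n) = 2*n² (R(n) = (2*n)*n = 2*n²)
f(k, X) = √(X² + k²)
Y = -18 (Y = -30 - 2*(-6) = -30 + 12 = -18)
f(R(6), 19) - Y = √(19² + (2*6²)²) - 1*(-18) = √(361 + (2*36)²) + 18 = √(361 + 72²) + 18 = √(361 + 5184) + 18 = √5545 + 18 = 18 + √5545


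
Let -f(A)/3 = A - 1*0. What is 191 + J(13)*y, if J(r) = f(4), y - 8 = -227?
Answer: 2819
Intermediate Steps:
y = -219 (y = 8 - 227 = -219)
f(A) = -3*A (f(A) = -3*(A - 1*0) = -3*(A + 0) = -3*A)
J(r) = -12 (J(r) = -3*4 = -12)
191 + J(13)*y = 191 - 12*(-219) = 191 + 2628 = 2819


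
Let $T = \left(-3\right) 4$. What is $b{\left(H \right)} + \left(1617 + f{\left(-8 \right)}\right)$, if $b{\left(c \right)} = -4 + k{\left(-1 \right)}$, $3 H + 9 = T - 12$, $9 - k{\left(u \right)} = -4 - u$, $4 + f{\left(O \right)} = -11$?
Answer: $1610$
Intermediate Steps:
$T = -12$
$f{\left(O \right)} = -15$ ($f{\left(O \right)} = -4 - 11 = -15$)
$k{\left(u \right)} = 13 + u$ ($k{\left(u \right)} = 9 - \left(-4 - u\right) = 9 + \left(4 + u\right) = 13 + u$)
$H = -11$ ($H = -3 + \frac{-12 - 12}{3} = -3 + \frac{1}{3} \left(-24\right) = -3 - 8 = -11$)
$b{\left(c \right)} = 8$ ($b{\left(c \right)} = -4 + \left(13 - 1\right) = -4 + 12 = 8$)
$b{\left(H \right)} + \left(1617 + f{\left(-8 \right)}\right) = 8 + \left(1617 - 15\right) = 8 + 1602 = 1610$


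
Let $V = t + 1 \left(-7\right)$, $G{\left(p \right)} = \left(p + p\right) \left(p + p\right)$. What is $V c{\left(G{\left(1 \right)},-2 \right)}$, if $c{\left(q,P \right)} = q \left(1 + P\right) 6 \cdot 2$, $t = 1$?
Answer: $288$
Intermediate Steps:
$G{\left(p \right)} = 4 p^{2}$ ($G{\left(p \right)} = 2 p 2 p = 4 p^{2}$)
$c{\left(q,P \right)} = 12 q \left(1 + P\right)$ ($c{\left(q,P \right)} = 6 q \left(1 + P\right) 2 = 12 q \left(1 + P\right)$)
$V = -6$ ($V = 1 + 1 \left(-7\right) = 1 - 7 = -6$)
$V c{\left(G{\left(1 \right)},-2 \right)} = - 6 \cdot 12 \cdot 4 \cdot 1^{2} \left(1 - 2\right) = - 6 \cdot 12 \cdot 4 \cdot 1 \left(-1\right) = - 6 \cdot 12 \cdot 4 \left(-1\right) = \left(-6\right) \left(-48\right) = 288$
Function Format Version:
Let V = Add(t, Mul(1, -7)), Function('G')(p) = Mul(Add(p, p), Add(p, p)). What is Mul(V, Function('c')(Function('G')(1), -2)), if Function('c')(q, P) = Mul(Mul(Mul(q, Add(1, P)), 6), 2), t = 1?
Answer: 288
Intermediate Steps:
Function('G')(p) = Mul(4, Pow(p, 2)) (Function('G')(p) = Mul(Mul(2, p), Mul(2, p)) = Mul(4, Pow(p, 2)))
Function('c')(q, P) = Mul(12, q, Add(1, P)) (Function('c')(q, P) = Mul(Mul(6, q, Add(1, P)), 2) = Mul(12, q, Add(1, P)))
V = -6 (V = Add(1, Mul(1, -7)) = Add(1, -7) = -6)
Mul(V, Function('c')(Function('G')(1), -2)) = Mul(-6, Mul(12, Mul(4, Pow(1, 2)), Add(1, -2))) = Mul(-6, Mul(12, Mul(4, 1), -1)) = Mul(-6, Mul(12, 4, -1)) = Mul(-6, -48) = 288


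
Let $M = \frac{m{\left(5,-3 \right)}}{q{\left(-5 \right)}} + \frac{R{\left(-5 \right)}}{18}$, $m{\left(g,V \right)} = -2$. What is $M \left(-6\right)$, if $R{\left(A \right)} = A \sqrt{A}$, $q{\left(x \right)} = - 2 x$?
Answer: $\frac{6}{5} + \frac{5 i \sqrt{5}}{3} \approx 1.2 + 3.7268 i$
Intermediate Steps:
$R{\left(A \right)} = A^{\frac{3}{2}}$
$M = - \frac{1}{5} - \frac{5 i \sqrt{5}}{18}$ ($M = - \frac{2}{\left(-2\right) \left(-5\right)} + \frac{\left(-5\right)^{\frac{3}{2}}}{18} = - \frac{2}{10} + - 5 i \sqrt{5} \cdot \frac{1}{18} = \left(-2\right) \frac{1}{10} - \frac{5 i \sqrt{5}}{18} = - \frac{1}{5} - \frac{5 i \sqrt{5}}{18} \approx -0.2 - 0.62113 i$)
$M \left(-6\right) = \left(- \frac{1}{5} - \frac{5 i \sqrt{5}}{18}\right) \left(-6\right) = \frac{6}{5} + \frac{5 i \sqrt{5}}{3}$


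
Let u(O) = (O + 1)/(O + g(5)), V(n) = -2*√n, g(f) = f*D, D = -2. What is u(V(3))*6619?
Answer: -6619/4 + 6619*√3/4 ≈ 1211.4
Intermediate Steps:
g(f) = -2*f (g(f) = f*(-2) = -2*f)
u(O) = (1 + O)/(-10 + O) (u(O) = (O + 1)/(O - 2*5) = (1 + O)/(O - 10) = (1 + O)/(-10 + O))
u(V(3))*6619 = ((1 - 2*√3)/(-10 - 2*√3))*6619 = 6619*(1 - 2*√3)/(-10 - 2*√3)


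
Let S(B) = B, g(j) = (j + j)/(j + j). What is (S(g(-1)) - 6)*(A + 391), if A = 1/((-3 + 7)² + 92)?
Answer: -211145/108 ≈ -1955.0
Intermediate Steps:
g(j) = 1 (g(j) = (2*j)/((2*j)) = (2*j)*(1/(2*j)) = 1)
A = 1/108 (A = 1/(4² + 92) = 1/(16 + 92) = 1/108 ≈ 0.0092593)
(S(g(-1)) - 6)*(A + 391) = (1 - 6)*(1/108 + 391) = -5*42229/108 = -211145/108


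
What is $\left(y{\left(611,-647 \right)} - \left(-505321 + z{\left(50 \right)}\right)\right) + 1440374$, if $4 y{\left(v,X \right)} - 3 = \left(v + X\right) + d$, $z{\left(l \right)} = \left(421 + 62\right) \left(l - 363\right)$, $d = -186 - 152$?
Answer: $\frac{8387125}{4} \approx 2.0968 \cdot 10^{6}$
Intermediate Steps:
$d = -338$
$z{\left(l \right)} = -175329 + 483 l$ ($z{\left(l \right)} = 483 \left(-363 + l\right) = -175329 + 483 l$)
$y{\left(v,X \right)} = - \frac{335}{4} + \frac{X}{4} + \frac{v}{4}$ ($y{\left(v,X \right)} = \frac{3}{4} + \frac{\left(v + X\right) - 338}{4} = \frac{3}{4} + \frac{\left(X + v\right) - 338}{4} = \frac{3}{4} + \frac{-338 + X + v}{4} = \frac{3}{4} + \left(- \frac{169}{2} + \frac{X}{4} + \frac{v}{4}\right) = - \frac{335}{4} + \frac{X}{4} + \frac{v}{4}$)
$\left(y{\left(611,-647 \right)} - \left(-505321 + z{\left(50 \right)}\right)\right) + 1440374 = \left(\left(- \frac{335}{4} + \frac{1}{4} \left(-647\right) + \frac{1}{4} \cdot 611\right) + \left(505321 - \left(-175329 + 483 \cdot 50\right)\right)\right) + 1440374 = \left(\left(- \frac{335}{4} - \frac{647}{4} + \frac{611}{4}\right) + \left(505321 - \left(-175329 + 24150\right)\right)\right) + 1440374 = \left(- \frac{371}{4} + \left(505321 - -151179\right)\right) + 1440374 = \left(- \frac{371}{4} + \left(505321 + 151179\right)\right) + 1440374 = \left(- \frac{371}{4} + 656500\right) + 1440374 = \frac{2625629}{4} + 1440374 = \frac{8387125}{4}$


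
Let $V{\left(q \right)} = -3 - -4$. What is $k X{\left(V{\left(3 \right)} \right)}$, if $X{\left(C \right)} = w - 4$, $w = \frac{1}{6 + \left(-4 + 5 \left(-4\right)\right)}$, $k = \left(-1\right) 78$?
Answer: $\frac{949}{3} \approx 316.33$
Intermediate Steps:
$V{\left(q \right)} = 1$ ($V{\left(q \right)} = -3 + 4 = 1$)
$k = -78$
$w = - \frac{1}{18}$ ($w = \frac{1}{6 - 24} = \frac{1}{-18} = - \frac{1}{18} \approx -0.055556$)
$X{\left(C \right)} = - \frac{73}{18}$ ($X{\left(C \right)} = - \frac{1}{18} - 4 = - \frac{73}{18}$)
$k X{\left(V{\left(3 \right)} \right)} = \left(-78\right) \left(- \frac{73}{18}\right) = \frac{949}{3}$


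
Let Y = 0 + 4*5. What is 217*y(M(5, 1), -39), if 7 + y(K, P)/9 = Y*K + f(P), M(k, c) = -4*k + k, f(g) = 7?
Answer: -585900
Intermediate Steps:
M(k, c) = -3*k
Y = 20 (Y = 0 + 20 = 20)
y(K, P) = 180*K (y(K, P) = -63 + 9*(20*K + 7) = -63 + 9*(7 + 20*K) = -63 + (63 + 180*K) = 180*K)
217*y(M(5, 1), -39) = 217*(180*(-3*5)) = 217*(180*(-15)) = 217*(-2700) = -585900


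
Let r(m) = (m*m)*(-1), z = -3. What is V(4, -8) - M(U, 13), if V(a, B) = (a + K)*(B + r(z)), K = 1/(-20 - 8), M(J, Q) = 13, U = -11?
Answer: -2251/28 ≈ -80.393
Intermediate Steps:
K = -1/28 (K = 1/(-28) = -1/28 ≈ -0.035714)
r(m) = -m**2 (r(m) = m**2*(-1) = -m**2)
V(a, B) = (-9 + B)*(-1/28 + a) (V(a, B) = (a - 1/28)*(B - 1*(-3)**2) = (-1/28 + a)*(B - 1*9) = (-1/28 + a)*(B - 9) = (-1/28 + a)*(-9 + B) = (-9 + B)*(-1/28 + a))
V(4, -8) - M(U, 13) = (9/28 - 9*4 - 1/28*(-8) - 8*4) - 1*13 = (9/28 - 36 + 2/7 - 32) - 13 = -1887/28 - 13 = -2251/28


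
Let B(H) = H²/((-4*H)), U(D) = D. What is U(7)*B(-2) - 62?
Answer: -117/2 ≈ -58.500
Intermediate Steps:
B(H) = -H/4 (B(H) = (-1/(4*H))*H² = -H/4)
U(7)*B(-2) - 62 = 7*(-¼*(-2)) - 62 = 7*(½) - 62 = 7/2 - 62 = -117/2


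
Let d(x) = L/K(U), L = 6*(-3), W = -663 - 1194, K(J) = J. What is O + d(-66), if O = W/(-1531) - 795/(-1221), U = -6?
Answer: 3030865/623117 ≈ 4.8640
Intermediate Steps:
W = -1857
L = -18
d(x) = 3 (d(x) = -18/(-6) = -18*(-⅙) = 3)
O = 1161514/623117 (O = -1857/(-1531) - 795/(-1221) = -1857*(-1/1531) - 795*(-1/1221) = 1857/1531 + 265/407 = 1161514/623117 ≈ 1.8640)
O + d(-66) = 1161514/623117 + 3 = 3030865/623117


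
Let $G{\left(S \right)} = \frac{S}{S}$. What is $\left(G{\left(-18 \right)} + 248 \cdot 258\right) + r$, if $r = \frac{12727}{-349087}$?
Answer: $\frac{22336318968}{349087} \approx 63985.0$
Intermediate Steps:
$G{\left(S \right)} = 1$
$r = - \frac{12727}{349087}$ ($r = 12727 \left(- \frac{1}{349087}\right) = - \frac{12727}{349087} \approx -0.036458$)
$\left(G{\left(-18 \right)} + 248 \cdot 258\right) + r = \left(1 + 248 \cdot 258\right) - \frac{12727}{349087} = \left(1 + 63984\right) - \frac{12727}{349087} = 63985 - \frac{12727}{349087} = \frac{22336318968}{349087}$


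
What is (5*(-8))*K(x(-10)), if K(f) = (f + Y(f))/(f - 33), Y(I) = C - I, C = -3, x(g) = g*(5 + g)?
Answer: 120/17 ≈ 7.0588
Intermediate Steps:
Y(I) = -3 - I
K(f) = -3/(-33 + f) (K(f) = (f + (-3 - f))/(f - 33) = -3/(-33 + f))
(5*(-8))*K(x(-10)) = (5*(-8))*(-3/(-33 - 10*(5 - 10))) = -(-120)/(-33 - 10*(-5)) = -(-120)/(-33 + 50) = -(-120)/17 = -40*(-3/17) = 120/17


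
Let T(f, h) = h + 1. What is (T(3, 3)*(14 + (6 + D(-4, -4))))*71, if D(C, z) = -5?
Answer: 4260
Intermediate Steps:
T(f, h) = 1 + h
(T(3, 3)*(14 + (6 + D(-4, -4))))*71 = ((1 + 3)*(14 + (6 - 5)))*71 = (4*(14 + 1))*71 = (4*15)*71 = 60*71 = 4260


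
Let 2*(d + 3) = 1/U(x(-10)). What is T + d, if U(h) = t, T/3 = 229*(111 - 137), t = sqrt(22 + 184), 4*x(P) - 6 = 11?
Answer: -17865 + sqrt(206)/412 ≈ -17865.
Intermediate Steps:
x(P) = 17/4 (x(P) = 3/2 + (1/4)*11 = 3/2 + 11/4 = 17/4)
t = sqrt(206) ≈ 14.353
T = -17862 (T = 3*(229*(111 - 137)) = 3*(229*(-26)) = 3*(-5954) = -17862)
U(h) = sqrt(206)
d = -3 + sqrt(206)/412 (d = -3 + 1/(2*(sqrt(206))) = -3 + (sqrt(206)/206)/2 = -3 + sqrt(206)/412 ≈ -2.9652)
T + d = -17862 + (-3 + sqrt(206)/412) = -17865 + sqrt(206)/412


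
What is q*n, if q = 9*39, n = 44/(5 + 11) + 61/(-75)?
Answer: 67977/100 ≈ 679.77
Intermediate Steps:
n = 581/300 (n = 44/16 + 61*(-1/75) = 44*(1/16) - 61/75 = 11/4 - 61/75 = 581/300 ≈ 1.9367)
q = 351
q*n = 351*(581/300) = 67977/100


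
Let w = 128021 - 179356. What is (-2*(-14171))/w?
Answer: -28342/51335 ≈ -0.55210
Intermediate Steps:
w = -51335
(-2*(-14171))/w = -2*(-14171)/(-51335) = 28342*(-1/51335) = -28342/51335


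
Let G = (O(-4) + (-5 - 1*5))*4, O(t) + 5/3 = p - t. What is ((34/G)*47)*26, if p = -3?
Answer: -31161/32 ≈ -973.78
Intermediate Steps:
O(t) = -14/3 - t (O(t) = -5/3 + (-3 - t) = -14/3 - t)
G = -128/3 (G = ((-14/3 - 1*(-4)) + (-5 - 1*5))*4 = ((-14/3 + 4) + (-5 - 5))*4 = (-2/3 - 10)*4 = -32/3*4 = -128/3 ≈ -42.667)
((34/G)*47)*26 = ((34/(-128/3))*47)*26 = ((34*(-3/128))*47)*26 = -51/64*47*26 = -2397/64*26 = -31161/32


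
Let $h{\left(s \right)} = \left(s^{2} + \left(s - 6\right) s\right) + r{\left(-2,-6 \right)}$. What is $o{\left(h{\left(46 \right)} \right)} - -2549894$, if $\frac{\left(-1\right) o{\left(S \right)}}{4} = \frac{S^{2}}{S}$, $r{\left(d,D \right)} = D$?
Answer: $2534094$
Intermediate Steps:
$h{\left(s \right)} = -6 + s^{2} + s \left(-6 + s\right)$ ($h{\left(s \right)} = \left(s^{2} + \left(s - 6\right) s\right) - 6 = \left(s^{2} + \left(-6 + s\right) s\right) - 6 = \left(s^{2} + s \left(-6 + s\right)\right) - 6 = -6 + s^{2} + s \left(-6 + s\right)$)
$o{\left(S \right)} = - 4 S$ ($o{\left(S \right)} = - 4 \frac{S^{2}}{S} = - 4 S$)
$o{\left(h{\left(46 \right)} \right)} - -2549894 = - 4 \left(-6 - 276 + 2 \cdot 46^{2}\right) - -2549894 = - 4 \left(-6 - 276 + 2 \cdot 2116\right) + 2549894 = - 4 \left(-6 - 276 + 4232\right) + 2549894 = \left(-4\right) 3950 + 2549894 = -15800 + 2549894 = 2534094$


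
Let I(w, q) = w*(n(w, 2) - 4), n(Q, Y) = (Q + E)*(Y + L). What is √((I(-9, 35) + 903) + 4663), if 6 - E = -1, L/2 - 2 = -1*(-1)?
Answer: 13*√34 ≈ 75.802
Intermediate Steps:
L = 6 (L = 4 + 2*(-1*(-1)) = 4 + 2*1 = 4 + 2 = 6)
E = 7 (E = 6 - 1*(-1) = 6 + 1 = 7)
n(Q, Y) = (6 + Y)*(7 + Q) (n(Q, Y) = (Q + 7)*(Y + 6) = (7 + Q)*(6 + Y) = (6 + Y)*(7 + Q))
I(w, q) = w*(52 + 8*w) (I(w, q) = w*((42 + 6*w + 7*2 + w*2) - 4) = w*((42 + 6*w + 14 + 2*w) - 4) = w*((56 + 8*w) - 4) = w*(52 + 8*w))
√((I(-9, 35) + 903) + 4663) = √((4*(-9)*(13 + 2*(-9)) + 903) + 4663) = √((4*(-9)*(13 - 18) + 903) + 4663) = √((4*(-9)*(-5) + 903) + 4663) = √((180 + 903) + 4663) = √(1083 + 4663) = √5746 = 13*√34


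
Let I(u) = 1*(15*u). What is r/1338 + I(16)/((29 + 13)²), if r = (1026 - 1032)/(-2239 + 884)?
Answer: 6043447/44418255 ≈ 0.13606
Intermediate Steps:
r = 6/1355 (r = -6/(-1355) = -6*(-1/1355) = 6/1355 ≈ 0.0044280)
I(u) = 15*u
r/1338 + I(16)/((29 + 13)²) = (6/1355)/1338 + (15*16)/((29 + 13)²) = (6/1355)*(1/1338) + 240/(42²) = 1/302165 + 240/1764 = 1/302165 + 240*(1/1764) = 1/302165 + 20/147 = 6043447/44418255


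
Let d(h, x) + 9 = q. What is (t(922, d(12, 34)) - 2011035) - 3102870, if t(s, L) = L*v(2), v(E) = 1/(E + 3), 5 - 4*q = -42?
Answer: -102278089/20 ≈ -5.1139e+6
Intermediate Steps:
q = 47/4 (q = 5/4 - 1/4*(-42) = 5/4 + 21/2 = 47/4 ≈ 11.750)
v(E) = 1/(3 + E)
d(h, x) = 11/4 (d(h, x) = -9 + 47/4 = 11/4)
t(s, L) = L/5 (t(s, L) = L/(3 + 2) = L/5)
(t(922, d(12, 34)) - 2011035) - 3102870 = ((1/5)*(11/4) - 2011035) - 3102870 = (11/20 - 2011035) - 3102870 = -40220689/20 - 3102870 = -102278089/20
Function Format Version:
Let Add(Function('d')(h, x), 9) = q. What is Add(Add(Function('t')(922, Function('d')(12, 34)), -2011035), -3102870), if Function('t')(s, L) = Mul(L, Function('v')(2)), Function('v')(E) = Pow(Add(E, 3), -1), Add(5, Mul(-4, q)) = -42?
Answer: Rational(-102278089, 20) ≈ -5.1139e+6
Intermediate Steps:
q = Rational(47, 4) (q = Add(Rational(5, 4), Mul(Rational(-1, 4), -42)) = Add(Rational(5, 4), Rational(21, 2)) = Rational(47, 4) ≈ 11.750)
Function('v')(E) = Pow(Add(3, E), -1)
Function('d')(h, x) = Rational(11, 4) (Function('d')(h, x) = Add(-9, Rational(47, 4)) = Rational(11, 4))
Function('t')(s, L) = Mul(Rational(1, 5), L) (Function('t')(s, L) = Mul(L, Pow(Add(3, 2), -1)) = Mul(L, Pow(5, -1)) = Mul(L, Rational(1, 5)) = Mul(Rational(1, 5), L))
Add(Add(Function('t')(922, Function('d')(12, 34)), -2011035), -3102870) = Add(Add(Mul(Rational(1, 5), Rational(11, 4)), -2011035), -3102870) = Add(Add(Rational(11, 20), -2011035), -3102870) = Add(Rational(-40220689, 20), -3102870) = Rational(-102278089, 20)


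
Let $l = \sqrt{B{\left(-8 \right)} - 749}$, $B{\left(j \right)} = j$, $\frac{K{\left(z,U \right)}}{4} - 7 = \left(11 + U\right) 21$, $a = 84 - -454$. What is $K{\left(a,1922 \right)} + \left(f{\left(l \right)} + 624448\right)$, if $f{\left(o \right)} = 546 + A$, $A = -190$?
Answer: $787204$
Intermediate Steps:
$a = 538$ ($a = 84 + 454 = 538$)
$K{\left(z,U \right)} = 952 + 84 U$ ($K{\left(z,U \right)} = 28 + 4 \left(11 + U\right) 21 = 28 + 4 \left(231 + 21 U\right) = 28 + \left(924 + 84 U\right) = 952 + 84 U$)
$l = i \sqrt{757}$ ($l = \sqrt{-8 - 749} = \sqrt{-757} = i \sqrt{757} \approx 27.514 i$)
$f{\left(o \right)} = 356$ ($f{\left(o \right)} = 546 - 190 = 356$)
$K{\left(a,1922 \right)} + \left(f{\left(l \right)} + 624448\right) = \left(952 + 84 \cdot 1922\right) + \left(356 + 624448\right) = \left(952 + 161448\right) + 624804 = 162400 + 624804 = 787204$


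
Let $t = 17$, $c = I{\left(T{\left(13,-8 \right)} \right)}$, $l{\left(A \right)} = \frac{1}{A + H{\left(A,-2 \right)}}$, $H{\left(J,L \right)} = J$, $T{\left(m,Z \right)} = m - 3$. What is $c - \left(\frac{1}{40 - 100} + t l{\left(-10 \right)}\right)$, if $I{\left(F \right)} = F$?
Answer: $\frac{163}{15} \approx 10.867$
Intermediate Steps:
$T{\left(m,Z \right)} = -3 + m$ ($T{\left(m,Z \right)} = m - 3 = -3 + m$)
$l{\left(A \right)} = \frac{1}{2 A}$ ($l{\left(A \right)} = \frac{1}{A + A} = \frac{1}{2 A}$)
$c = 10$ ($c = -3 + 13 = 10$)
$c - \left(\frac{1}{40 - 100} + t l{\left(-10 \right)}\right) = 10 - \left(\frac{1}{40 - 100} + 17 \frac{1}{2 \left(-10\right)}\right) = 10 - \left(\frac{1}{-60} + 17 \cdot \frac{1}{2} \left(- \frac{1}{10}\right)\right) = 10 - \left(- \frac{1}{60} + 17 \left(- \frac{1}{20}\right)\right) = 10 - \left(- \frac{1}{60} - \frac{17}{20}\right) = 10 - - \frac{13}{15} = 10 + \frac{13}{15} = \frac{163}{15}$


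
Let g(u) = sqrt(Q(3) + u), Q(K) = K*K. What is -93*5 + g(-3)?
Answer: -465 + sqrt(6) ≈ -462.55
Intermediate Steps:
Q(K) = K**2
g(u) = sqrt(9 + u) (g(u) = sqrt(3**2 + u) = sqrt(9 + u))
-93*5 + g(-3) = -93*5 + sqrt(9 - 3) = -465 + sqrt(6)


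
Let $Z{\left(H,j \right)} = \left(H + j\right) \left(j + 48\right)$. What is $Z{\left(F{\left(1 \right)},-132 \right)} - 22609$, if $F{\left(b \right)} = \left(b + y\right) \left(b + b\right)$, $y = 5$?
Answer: $-12529$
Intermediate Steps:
$F{\left(b \right)} = 2 b \left(5 + b\right)$ ($F{\left(b \right)} = \left(b + 5\right) \left(b + b\right) = \left(5 + b\right) 2 b = 2 b \left(5 + b\right)$)
$Z{\left(H,j \right)} = \left(48 + j\right) \left(H + j\right)$ ($Z{\left(H,j \right)} = \left(H + j\right) \left(48 + j\right) = \left(48 + j\right) \left(H + j\right)$)
$Z{\left(F{\left(1 \right)},-132 \right)} - 22609 = \left(\left(-132\right)^{2} + 48 \cdot 2 \cdot 1 \left(5 + 1\right) + 48 \left(-132\right) + 2 \cdot 1 \left(5 + 1\right) \left(-132\right)\right) - 22609 = \left(17424 + 48 \cdot 2 \cdot 1 \cdot 6 - 6336 + 2 \cdot 1 \cdot 6 \left(-132\right)\right) - 22609 = \left(17424 + 48 \cdot 12 - 6336 + 12 \left(-132\right)\right) - 22609 = \left(17424 + 576 - 6336 - 1584\right) - 22609 = 10080 - 22609 = -12529$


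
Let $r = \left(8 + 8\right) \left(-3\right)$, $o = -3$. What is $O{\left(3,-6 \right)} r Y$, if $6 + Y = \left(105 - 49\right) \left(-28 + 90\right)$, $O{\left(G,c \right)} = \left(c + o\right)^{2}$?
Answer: $-13475808$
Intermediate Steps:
$O{\left(G,c \right)} = \left(-3 + c\right)^{2}$ ($O{\left(G,c \right)} = \left(c - 3\right)^{2} = \left(-3 + c\right)^{2}$)
$r = -48$ ($r = 16 \left(-3\right) = -48$)
$Y = 3466$ ($Y = -6 + \left(105 - 49\right) \left(-28 + 90\right) = -6 + 56 \cdot 62 = -6 + 3472 = 3466$)
$O{\left(3,-6 \right)} r Y = \left(-3 - 6\right)^{2} \left(-48\right) 3466 = \left(-9\right)^{2} \left(-48\right) 3466 = 81 \left(-48\right) 3466 = \left(-3888\right) 3466 = -13475808$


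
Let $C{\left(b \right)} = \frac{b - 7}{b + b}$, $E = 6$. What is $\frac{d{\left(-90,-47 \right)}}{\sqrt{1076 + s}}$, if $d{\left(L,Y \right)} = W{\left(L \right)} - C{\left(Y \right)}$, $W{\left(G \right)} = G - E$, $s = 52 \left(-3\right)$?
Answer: $- \frac{4539 \sqrt{230}}{21620} \approx -3.184$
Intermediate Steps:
$s = -156$
$C{\left(b \right)} = \frac{-7 + b}{2 b}$
$W{\left(G \right)} = -6 + G$ ($W{\left(G \right)} = G - 6 = -6 + G$)
$d{\left(L,Y \right)} = -6 + L - \frac{-7 + Y}{2 Y}$ ($d{\left(L,Y \right)} = \left(-6 + L\right) - \frac{-7 + Y}{2 Y} = -6 + L - \frac{-7 + Y}{2 Y}$)
$\frac{d{\left(-90,-47 \right)}}{\sqrt{1076 + s}} = \frac{- \frac{13}{2} - 90 + \frac{7}{2 \left(-47\right)}}{\sqrt{1076 - 156}} = \frac{- \frac{13}{2} - 90 + \frac{7}{2} \left(- \frac{1}{47}\right)}{\sqrt{920}} = \frac{- \frac{13}{2} - 90 - \frac{7}{94}}{2 \sqrt{230}} = - \frac{4539 \frac{\sqrt{230}}{460}}{47} = - \frac{4539 \sqrt{230}}{21620}$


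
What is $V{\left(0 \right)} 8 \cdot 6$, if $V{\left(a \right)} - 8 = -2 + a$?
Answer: $288$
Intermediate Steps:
$V{\left(a \right)} = 6 + a$ ($V{\left(a \right)} = 8 + \left(-2 + a\right) = 6 + a$)
$V{\left(0 \right)} 8 \cdot 6 = \left(6 + 0\right) 8 \cdot 6 = 6 \cdot 8 \cdot 6 = 48 \cdot 6 = 288$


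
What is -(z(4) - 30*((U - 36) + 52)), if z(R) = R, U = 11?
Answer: 806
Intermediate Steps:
-(z(4) - 30*((U - 36) + 52)) = -(4 - 30*((11 - 36) + 52)) = -(4 - 30*(-25 + 52)) = -(4 - 30*27) = -(4 - 810) = -1*(-806) = 806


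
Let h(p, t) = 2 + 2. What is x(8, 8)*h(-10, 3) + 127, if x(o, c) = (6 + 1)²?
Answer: 323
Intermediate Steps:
h(p, t) = 4
x(o, c) = 49 (x(o, c) = 7² = 49)
x(8, 8)*h(-10, 3) + 127 = 49*4 + 127 = 196 + 127 = 323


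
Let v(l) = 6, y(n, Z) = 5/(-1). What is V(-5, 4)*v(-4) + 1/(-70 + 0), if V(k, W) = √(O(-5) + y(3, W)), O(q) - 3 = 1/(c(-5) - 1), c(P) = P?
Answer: -1/70 + I*√78 ≈ -0.014286 + 8.8318*I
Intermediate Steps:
y(n, Z) = -5 (y(n, Z) = 5*(-1) = -5)
O(q) = 17/6 (O(q) = 3 + 1/(-5 - 1) = 3 + 1/(-6) = 3 - ⅙ = 17/6)
V(k, W) = I*√78/6 (V(k, W) = √(17/6 - 5) = √(-13/6) = I*√78/6)
V(-5, 4)*v(-4) + 1/(-70 + 0) = (I*√78/6)*6 + 1/(-70 + 0) = I*√78 + 1/(-70) = I*√78 - 1/70 = -1/70 + I*√78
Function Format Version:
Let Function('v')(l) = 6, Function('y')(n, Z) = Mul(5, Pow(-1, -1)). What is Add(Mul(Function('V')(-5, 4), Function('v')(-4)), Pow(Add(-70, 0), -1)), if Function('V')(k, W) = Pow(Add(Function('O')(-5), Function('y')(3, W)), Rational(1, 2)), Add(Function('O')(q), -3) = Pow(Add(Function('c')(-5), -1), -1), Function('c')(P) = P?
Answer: Add(Rational(-1, 70), Mul(I, Pow(78, Rational(1, 2)))) ≈ Add(-0.014286, Mul(8.8318, I))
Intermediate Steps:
Function('y')(n, Z) = -5 (Function('y')(n, Z) = Mul(5, -1) = -5)
Function('O')(q) = Rational(17, 6) (Function('O')(q) = Add(3, Pow(Add(-5, -1), -1)) = Add(3, Pow(-6, -1)) = Add(3, Rational(-1, 6)) = Rational(17, 6))
Function('V')(k, W) = Mul(Rational(1, 6), I, Pow(78, Rational(1, 2))) (Function('V')(k, W) = Pow(Add(Rational(17, 6), -5), Rational(1, 2)) = Pow(Rational(-13, 6), Rational(1, 2)) = Mul(Rational(1, 6), I, Pow(78, Rational(1, 2))))
Add(Mul(Function('V')(-5, 4), Function('v')(-4)), Pow(Add(-70, 0), -1)) = Add(Mul(Mul(Rational(1, 6), I, Pow(78, Rational(1, 2))), 6), Pow(Add(-70, 0), -1)) = Add(Mul(I, Pow(78, Rational(1, 2))), Pow(-70, -1)) = Add(Mul(I, Pow(78, Rational(1, 2))), Rational(-1, 70)) = Add(Rational(-1, 70), Mul(I, Pow(78, Rational(1, 2))))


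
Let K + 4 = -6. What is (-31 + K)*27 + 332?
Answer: -775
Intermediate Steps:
K = -10 (K = -4 - 6 = -10)
(-31 + K)*27 + 332 = (-31 - 10)*27 + 332 = -41*27 + 332 = -1107 + 332 = -775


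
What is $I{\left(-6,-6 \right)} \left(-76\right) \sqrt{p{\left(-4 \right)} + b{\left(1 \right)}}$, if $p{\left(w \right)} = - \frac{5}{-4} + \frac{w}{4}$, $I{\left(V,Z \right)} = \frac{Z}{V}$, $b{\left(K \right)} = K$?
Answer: $- 38 \sqrt{5} \approx -84.971$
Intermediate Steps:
$p{\left(w \right)} = \frac{5}{4} + \frac{w}{4}$ ($p{\left(w \right)} = \left(-5\right) \left(- \frac{1}{4}\right) + w \frac{1}{4} = \frac{5}{4} + \frac{w}{4}$)
$I{\left(-6,-6 \right)} \left(-76\right) \sqrt{p{\left(-4 \right)} + b{\left(1 \right)}} = - \frac{6}{-6} \left(-76\right) \sqrt{\left(\frac{5}{4} + \frac{1}{4} \left(-4\right)\right) + 1} = \left(-6\right) \left(- \frac{1}{6}\right) \left(-76\right) \sqrt{\left(\frac{5}{4} - 1\right) + 1} = 1 \left(-76\right) \sqrt{\frac{1}{4} + 1} = - 76 \sqrt{\frac{5}{4}} = - 76 \frac{\sqrt{5}}{2} = - 38 \sqrt{5}$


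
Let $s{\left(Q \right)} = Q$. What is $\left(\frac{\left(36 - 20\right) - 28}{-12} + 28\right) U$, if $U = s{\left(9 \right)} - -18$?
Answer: $783$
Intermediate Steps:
$U = 27$ ($U = 9 - -18 = 9 + 18 = 27$)
$\left(\frac{\left(36 - 20\right) - 28}{-12} + 28\right) U = \left(\frac{\left(36 - 20\right) - 28}{-12} + 28\right) 27 = \left(\left(16 - 28\right) \left(- \frac{1}{12}\right) + 28\right) 27 = \left(\left(-12\right) \left(- \frac{1}{12}\right) + 28\right) 27 = \left(1 + 28\right) 27 = 29 \cdot 27 = 783$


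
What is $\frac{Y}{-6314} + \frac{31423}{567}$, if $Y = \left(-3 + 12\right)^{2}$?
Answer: $\frac{28336985}{511434} \approx 55.407$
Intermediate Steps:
$Y = 81$ ($Y = 9^{2} = 81$)
$\frac{Y}{-6314} + \frac{31423}{567} = \frac{81}{-6314} + \frac{31423}{567} = 81 \left(- \frac{1}{6314}\right) + 31423 \cdot \frac{1}{567} = - \frac{81}{6314} + \frac{4489}{81} = \frac{28336985}{511434}$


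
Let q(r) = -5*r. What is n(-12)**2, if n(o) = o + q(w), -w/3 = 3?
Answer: 1089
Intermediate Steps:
w = -9 (w = -3*3 = -9)
n(o) = 45 + o (n(o) = o - 5*(-9) = o + 45 = 45 + o)
n(-12)**2 = (45 - 12)**2 = 33**2 = 1089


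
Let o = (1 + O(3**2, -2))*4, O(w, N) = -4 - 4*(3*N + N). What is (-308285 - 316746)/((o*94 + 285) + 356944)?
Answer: -625031/368133 ≈ -1.6978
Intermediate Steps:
O(w, N) = -4 - 16*N
o = 116 (o = (1 + (-4 - 16*(-2)))*4 = (1 + (-4 + 32))*4 = (1 + 28)*4 = 29*4 = 116)
(-308285 - 316746)/((o*94 + 285) + 356944) = (-308285 - 316746)/((116*94 + 285) + 356944) = -625031/((10904 + 285) + 356944) = -625031/(11189 + 356944) = -625031/368133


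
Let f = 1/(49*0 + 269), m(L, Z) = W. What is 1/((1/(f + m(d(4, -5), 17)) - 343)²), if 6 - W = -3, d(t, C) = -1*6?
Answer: 5866084/689692047529 ≈ 8.5054e-6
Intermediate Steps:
d(t, C) = -6
W = 9 (W = 6 - 1*(-3) = 6 + 3 = 9)
m(L, Z) = 9
f = 1/269 (f = 1/(0 + 269) = 1/269 ≈ 0.0037175)
1/((1/(f + m(d(4, -5), 17)) - 343)²) = 1/((1/(1/269 + 9) - 343)²) = 1/((1/(2422/269) - 343)²) = 1/((269/2422 - 343)²) = 1/((-830477/2422)²) = 1/(689692047529/5866084) = 5866084/689692047529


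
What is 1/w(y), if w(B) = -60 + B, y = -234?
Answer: -1/294 ≈ -0.0034014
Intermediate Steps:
1/w(y) = 1/(-60 - 234) = 1/(-294) = -1/294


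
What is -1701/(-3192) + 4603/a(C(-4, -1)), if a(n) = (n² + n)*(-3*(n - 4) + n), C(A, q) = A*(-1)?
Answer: 88267/1520 ≈ 58.070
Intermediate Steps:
C(A, q) = -A
a(n) = (12 - 2*n)*(n + n²) (a(n) = (n + n²)*(-3*(-4 + n) + n) = (n + n²)*((12 - 3*n) + n) = (n + n²)*(12 - 2*n) = (12 - 2*n)*(n + n²))
-1701/(-3192) + 4603/a(C(-4, -1)) = -1701/(-3192) + 4603/((2*(-1*(-4))*(6 - (-1*(-4))² + 5*(-1*(-4))))) = -1701*(-1/3192) + 4603/((2*4*(6 - 1*4² + 5*4))) = 81/152 + 4603/((2*4*(6 - 1*16 + 20))) = 81/152 + 4603/((2*4*(6 - 16 + 20))) = 81/152 + 4603/((2*4*10)) = 81/152 + 4603/80 = 88267/1520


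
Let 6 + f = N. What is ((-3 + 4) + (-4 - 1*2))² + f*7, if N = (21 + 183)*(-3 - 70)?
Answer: -104261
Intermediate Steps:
N = -14892 (N = 204*(-73) = -14892)
f = -14898 (f = -6 - 14892 = -14898)
((-3 + 4) + (-4 - 1*2))² + f*7 = ((-3 + 4) + (-4 - 1*2))² - 14898*7 = (1 + (-4 - 2))² - 104286 = (1 - 6)² - 104286 = (-5)² - 104286 = 25 - 104286 = -104261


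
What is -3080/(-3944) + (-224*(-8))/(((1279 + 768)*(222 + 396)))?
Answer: 243963083/311833839 ≈ 0.78235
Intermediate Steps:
-3080/(-3944) + (-224*(-8))/(((1279 + 768)*(222 + 396))) = -3080*(-1/3944) + 1792/((2047*618)) = 385/493 + 1792/1265046 = 385/493 + 1792*(1/1265046) = 385/493 + 896/632523 = 243963083/311833839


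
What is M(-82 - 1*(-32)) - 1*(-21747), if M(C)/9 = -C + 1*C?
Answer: 21747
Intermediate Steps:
M(C) = 0 (M(C) = 9*(-C + 1*C) = 9*(-C + C) = 9*0 = 0)
M(-82 - 1*(-32)) - 1*(-21747) = 0 - 1*(-21747) = 0 + 21747 = 21747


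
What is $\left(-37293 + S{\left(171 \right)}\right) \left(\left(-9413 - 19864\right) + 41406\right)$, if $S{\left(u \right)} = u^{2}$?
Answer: $-97662708$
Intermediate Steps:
$\left(-37293 + S{\left(171 \right)}\right) \left(\left(-9413 - 19864\right) + 41406\right) = \left(-37293 + 171^{2}\right) \left(\left(-9413 - 19864\right) + 41406\right) = \left(-37293 + 29241\right) \left(-29277 + 41406\right) = \left(-8052\right) 12129 = -97662708$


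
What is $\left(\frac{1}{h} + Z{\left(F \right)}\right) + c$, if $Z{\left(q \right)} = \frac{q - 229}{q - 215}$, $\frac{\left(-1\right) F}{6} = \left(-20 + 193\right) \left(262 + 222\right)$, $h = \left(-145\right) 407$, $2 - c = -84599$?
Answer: $\frac{358487101587259}{4237336015} \approx 84602.0$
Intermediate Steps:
$c = 84601$ ($c = 2 - -84599 = 2 + 84599 = 84601$)
$h = -59015$
$F = -502392$ ($F = - 6 \left(-20 + 193\right) \left(262 + 222\right) = - 6 \cdot 173 \cdot 484 = \left(-6\right) 83732 = -502392$)
$Z{\left(q \right)} = \frac{-229 + q}{-215 + q}$
$\left(\frac{1}{h} + Z{\left(F \right)}\right) + c = \left(\frac{1}{-59015} + \frac{-229 - 502392}{-215 - 502392}\right) + 84601 = \left(- \frac{1}{59015} + \frac{1}{-502607} \left(-502621\right)\right) + 84601 = \left(- \frac{1}{59015} - - \frac{71803}{71801}\right) + 84601 = \left(- \frac{1}{59015} + \frac{71803}{71801}\right) + 84601 = \frac{4237382244}{4237336015} + 84601 = \frac{358487101587259}{4237336015}$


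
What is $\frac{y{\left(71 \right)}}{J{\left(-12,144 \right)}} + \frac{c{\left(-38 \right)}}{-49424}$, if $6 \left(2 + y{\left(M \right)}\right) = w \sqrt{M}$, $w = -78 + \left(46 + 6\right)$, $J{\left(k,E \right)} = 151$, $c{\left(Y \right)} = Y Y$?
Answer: $- \frac{79223}{1865756} - \frac{13 \sqrt{71}}{453} \approx -0.28427$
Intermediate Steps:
$c{\left(Y \right)} = Y^{2}$
$w = -26$ ($w = -78 + 52 = -26$)
$y{\left(M \right)} = -2 - \frac{13 \sqrt{M}}{3}$ ($y{\left(M \right)} = -2 + \frac{\left(-26\right) \sqrt{M}}{6} = -2 - \frac{13 \sqrt{M}}{3}$)
$\frac{y{\left(71 \right)}}{J{\left(-12,144 \right)}} + \frac{c{\left(-38 \right)}}{-49424} = \frac{-2 - \frac{13 \sqrt{71}}{3}}{151} + \frac{\left(-38\right)^{2}}{-49424} = \left(-2 - \frac{13 \sqrt{71}}{3}\right) \frac{1}{151} + 1444 \left(- \frac{1}{49424}\right) = \left(- \frac{2}{151} - \frac{13 \sqrt{71}}{453}\right) - \frac{361}{12356} = - \frac{79223}{1865756} - \frac{13 \sqrt{71}}{453}$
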